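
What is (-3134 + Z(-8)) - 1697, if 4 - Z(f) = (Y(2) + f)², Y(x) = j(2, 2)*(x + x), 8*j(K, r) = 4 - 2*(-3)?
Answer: -4836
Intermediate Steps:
j(K, r) = 5/4 (j(K, r) = (4 - 2*(-3))/8 = (4 + 6)/8 = (⅛)*10 = 5/4)
Y(x) = 5*x/2 (Y(x) = 5*(x + x)/4 = 5*(2*x)/4 = 5*x/2)
Z(f) = 4 - (5 + f)² (Z(f) = 4 - ((5/2)*2 + f)² = 4 - (5 + f)²)
(-3134 + Z(-8)) - 1697 = (-3134 + (4 - (5 - 8)²)) - 1697 = (-3134 + (4 - 1*(-3)²)) - 1697 = (-3134 + (4 - 1*9)) - 1697 = (-3134 + (4 - 9)) - 1697 = (-3134 - 5) - 1697 = -3139 - 1697 = -4836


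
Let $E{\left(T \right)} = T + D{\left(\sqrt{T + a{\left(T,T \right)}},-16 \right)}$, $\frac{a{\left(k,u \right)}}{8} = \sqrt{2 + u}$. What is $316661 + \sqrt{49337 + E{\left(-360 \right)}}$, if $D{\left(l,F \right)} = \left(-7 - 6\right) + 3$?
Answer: $316661 + \sqrt{48967} \approx 3.1688 \cdot 10^{5}$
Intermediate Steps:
$a{\left(k,u \right)} = 8 \sqrt{2 + u}$
$D{\left(l,F \right)} = -10$ ($D{\left(l,F \right)} = -13 + 3 = -10$)
$E{\left(T \right)} = -10 + T$ ($E{\left(T \right)} = T - 10 = -10 + T$)
$316661 + \sqrt{49337 + E{\left(-360 \right)}} = 316661 + \sqrt{49337 - 370} = 316661 + \sqrt{48967}$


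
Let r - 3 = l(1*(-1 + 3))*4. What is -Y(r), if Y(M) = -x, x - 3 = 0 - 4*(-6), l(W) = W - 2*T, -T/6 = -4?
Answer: 27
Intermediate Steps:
T = 24 (T = -6*(-4) = 24)
l(W) = -48 + W (l(W) = W - 2*24 = W - 48 = -48 + W)
x = 27 (x = 3 + (0 - 4*(-6)) = 3 + (0 + 24) = 3 + 24 = 27)
r = -181 (r = 3 + (-48 + 1*(-1 + 3))*4 = 3 + (-48 + 1*2)*4 = 3 + (-48 + 2)*4 = 3 - 46*4 = 3 - 184 = -181)
Y(M) = -27 (Y(M) = -1*27 = -27)
-Y(r) = -1*(-27) = 27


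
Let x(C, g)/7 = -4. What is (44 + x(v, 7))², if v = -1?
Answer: 256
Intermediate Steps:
x(C, g) = -28 (x(C, g) = 7*(-4) = -28)
(44 + x(v, 7))² = (44 - 28)² = 16² = 256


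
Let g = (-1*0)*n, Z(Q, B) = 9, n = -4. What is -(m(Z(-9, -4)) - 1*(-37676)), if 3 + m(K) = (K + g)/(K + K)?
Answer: -75347/2 ≈ -37674.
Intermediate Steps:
g = 0 (g = -1*0*(-4) = 0*(-4) = 0)
m(K) = -5/2 (m(K) = -3 + (K + 0)/(K + K) = -3 + K/((2*K)) = -3 + K*(1/(2*K)) = -3 + 1/2 = -5/2)
-(m(Z(-9, -4)) - 1*(-37676)) = -(-5/2 - 1*(-37676)) = -(-5/2 + 37676) = -1*75347/2 = -75347/2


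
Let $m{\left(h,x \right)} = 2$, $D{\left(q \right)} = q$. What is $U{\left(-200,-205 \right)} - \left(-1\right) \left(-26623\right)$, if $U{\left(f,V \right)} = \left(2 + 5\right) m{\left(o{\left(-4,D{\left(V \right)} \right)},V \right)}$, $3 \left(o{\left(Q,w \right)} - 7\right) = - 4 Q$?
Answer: $-26609$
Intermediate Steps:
$o{\left(Q,w \right)} = 7 - \frac{4 Q}{3}$ ($o{\left(Q,w \right)} = 7 + \frac{\left(-4\right) Q}{3} = 7 - \frac{4 Q}{3}$)
$U{\left(f,V \right)} = 14$ ($U{\left(f,V \right)} = \left(2 + 5\right) 2 = 7 \cdot 2 = 14$)
$U{\left(-200,-205 \right)} - \left(-1\right) \left(-26623\right) = 14 - \left(-1\right) \left(-26623\right) = 14 - 26623 = -26609$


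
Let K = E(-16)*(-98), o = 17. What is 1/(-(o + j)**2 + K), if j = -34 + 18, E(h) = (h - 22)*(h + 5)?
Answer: -1/40965 ≈ -2.4411e-5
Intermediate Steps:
E(h) = (-22 + h)*(5 + h)
K = -40964 (K = (-110 + (-16)**2 - 17*(-16))*(-98) = (-110 + 256 + 272)*(-98) = 418*(-98) = -40964)
j = -16
1/(-(o + j)**2 + K) = 1/(-(17 - 16)**2 - 40964) = 1/(-1*1**2 - 40964) = 1/(-1*1 - 40964) = 1/(-1 - 40964) = 1/(-40965) = -1/40965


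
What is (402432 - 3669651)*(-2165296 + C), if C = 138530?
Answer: 6621888383754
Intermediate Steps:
(402432 - 3669651)*(-2165296 + C) = (402432 - 3669651)*(-2165296 + 138530) = -3267219*(-2026766) = 6621888383754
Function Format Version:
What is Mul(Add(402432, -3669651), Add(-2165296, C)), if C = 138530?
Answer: 6621888383754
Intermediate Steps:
Mul(Add(402432, -3669651), Add(-2165296, C)) = Mul(Add(402432, -3669651), Add(-2165296, 138530)) = Mul(-3267219, -2026766) = 6621888383754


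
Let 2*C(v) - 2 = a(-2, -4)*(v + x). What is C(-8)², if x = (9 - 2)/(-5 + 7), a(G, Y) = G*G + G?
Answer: 49/4 ≈ 12.250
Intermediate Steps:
a(G, Y) = G + G² (a(G, Y) = G² + G = G + G²)
x = 7/2 ≈ 3.5000
C(v) = 9/2 + v (C(v) = 1 + ((-2*(1 - 2))*(v + 7/2))/2 = 1 + ((-2*(-1))*(7/2 + v))/2 = 1 + (2*(7/2 + v))/2 = 1 + (7 + 2*v)/2 = 1 + (7/2 + v) = 9/2 + v)
C(-8)² = (9/2 - 8)² = (-7/2)² = 49/4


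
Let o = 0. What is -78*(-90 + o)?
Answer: 7020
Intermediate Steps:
-78*(-90 + o) = -78*(-90 + 0) = -78*(-90) = 7020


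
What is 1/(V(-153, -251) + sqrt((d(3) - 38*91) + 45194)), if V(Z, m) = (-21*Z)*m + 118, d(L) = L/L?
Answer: -806345/650192217288 - sqrt(41737)/650192217288 ≈ -1.2405e-6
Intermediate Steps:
d(L) = 1
V(Z, m) = 118 - 21*Z*m (V(Z, m) = -21*Z*m + 118 = 118 - 21*Z*m)
1/(V(-153, -251) + sqrt((d(3) - 38*91) + 45194)) = 1/((118 - 21*(-153)*(-251)) + sqrt((1 - 38*91) + 45194)) = 1/((118 - 806463) + sqrt((1 - 3458) + 45194)) = 1/(-806345 + sqrt(-3457 + 45194)) = 1/(-806345 + sqrt(41737))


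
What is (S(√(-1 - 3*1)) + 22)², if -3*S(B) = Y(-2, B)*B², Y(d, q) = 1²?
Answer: 4900/9 ≈ 544.44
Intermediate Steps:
Y(d, q) = 1
S(B) = -B²/3
(S(√(-1 - 3*1)) + 22)² = (-(√(-1 - 3*1))²/3 + 22)² = (-(√(-1 - 3))²/3 + 22)² = (-(√(-4))²/3 + 22)² = (-(2*I)²/3 + 22)² = (-⅓*(-4) + 22)² = (4/3 + 22)² = (70/3)² = 4900/9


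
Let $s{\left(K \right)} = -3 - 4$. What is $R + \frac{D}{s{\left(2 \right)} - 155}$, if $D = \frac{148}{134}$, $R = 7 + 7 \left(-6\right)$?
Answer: $- \frac{189982}{5427} \approx -35.007$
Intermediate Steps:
$s{\left(K \right)} = -7$
$R = -35$ ($R = 7 - 42 = -35$)
$D = \frac{74}{67}$ ($D = 148 \cdot \frac{1}{134} = \frac{74}{67} \approx 1.1045$)
$R + \frac{D}{s{\left(2 \right)} - 155} = -35 + \frac{1}{-7 - 155} \cdot \frac{74}{67} = -35 + \frac{1}{-162} \cdot \frac{74}{67} = -35 - \frac{37}{5427} = - \frac{189982}{5427}$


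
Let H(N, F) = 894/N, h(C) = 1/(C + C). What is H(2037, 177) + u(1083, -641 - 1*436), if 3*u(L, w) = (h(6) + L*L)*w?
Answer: -3430855386533/8148 ≈ -4.2107e+8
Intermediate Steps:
h(C) = 1/(2*C)
u(L, w) = w*(1/12 + L²)/3 (u(L, w) = (((½)/6 + L*L)*w)/3 = (((½)*(⅙) + L²)*w)/3 = ((1/12 + L²)*w)/3 = (w*(1/12 + L²))/3 = w*(1/12 + L²)/3)
H(2037, 177) + u(1083, -641 - 1*436) = 894/2037 + (-641 - 1*436)*(1 + 12*1083²)/36 = 894*(1/2037) + (-641 - 436)*(1 + 12*1172889)/36 = 298/679 + (1/36)*(-1077)*(1 + 14074668) = 298/679 + (1/36)*(-1077)*14074669 = 298/679 - 5052806171/12 = -3430855386533/8148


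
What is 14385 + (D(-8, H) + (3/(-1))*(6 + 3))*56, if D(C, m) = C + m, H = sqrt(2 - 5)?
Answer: 12425 + 56*I*sqrt(3) ≈ 12425.0 + 96.995*I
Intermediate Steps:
H = I*sqrt(3) (H = sqrt(-3) = I*sqrt(3) ≈ 1.732*I)
14385 + (D(-8, H) + (3/(-1))*(6 + 3))*56 = 14385 + ((-8 + I*sqrt(3)) + (3/(-1))*(6 + 3))*56 = 14385 + ((-8 + I*sqrt(3)) + (3*(-1))*9)*56 = 14385 + ((-8 + I*sqrt(3)) - 3*9)*56 = 14385 + ((-8 + I*sqrt(3)) - 27)*56 = 14385 + (-35 + I*sqrt(3))*56 = 14385 + (-1960 + 56*I*sqrt(3)) = 12425 + 56*I*sqrt(3)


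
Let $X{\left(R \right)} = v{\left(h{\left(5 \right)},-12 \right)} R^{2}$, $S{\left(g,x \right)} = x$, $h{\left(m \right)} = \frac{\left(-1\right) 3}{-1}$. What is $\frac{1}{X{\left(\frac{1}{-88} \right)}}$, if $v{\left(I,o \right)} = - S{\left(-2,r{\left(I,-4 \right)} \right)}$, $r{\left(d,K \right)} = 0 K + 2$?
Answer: $-3872$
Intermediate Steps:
$r{\left(d,K \right)} = 2$ ($r{\left(d,K \right)} = 0 + 2 = 2$)
$h{\left(m \right)} = 3$ ($h{\left(m \right)} = \left(-3\right) \left(-1\right) = 3$)
$v{\left(I,o \right)} = -2$ ($v{\left(I,o \right)} = \left(-1\right) 2 = -2$)
$X{\left(R \right)} = - 2 R^{2}$
$\frac{1}{X{\left(\frac{1}{-88} \right)}} = \frac{1}{\left(-2\right) \left(\frac{1}{-88}\right)^{2}} = \frac{1}{\left(-2\right) \left(- \frac{1}{88}\right)^{2}} = \frac{1}{\left(-2\right) \frac{1}{7744}} = \frac{1}{- \frac{1}{3872}} = -3872$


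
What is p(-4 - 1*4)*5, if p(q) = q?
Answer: -40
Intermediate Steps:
p(-4 - 1*4)*5 = (-4 - 1*4)*5 = (-4 - 4)*5 = -8*5 = -40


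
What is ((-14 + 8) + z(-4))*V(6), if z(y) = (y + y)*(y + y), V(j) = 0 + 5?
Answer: 290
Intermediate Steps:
V(j) = 5
z(y) = 4*y**2 (z(y) = (2*y)*(2*y) = 4*y**2)
((-14 + 8) + z(-4))*V(6) = ((-14 + 8) + 4*(-4)**2)*5 = (-6 + 4*16)*5 = (-6 + 64)*5 = 58*5 = 290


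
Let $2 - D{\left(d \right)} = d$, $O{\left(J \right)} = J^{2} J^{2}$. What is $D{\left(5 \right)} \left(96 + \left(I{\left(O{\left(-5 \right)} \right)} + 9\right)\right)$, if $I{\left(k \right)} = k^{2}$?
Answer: $-1172190$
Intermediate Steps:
$O{\left(J \right)} = J^{4}$
$D{\left(d \right)} = 2 - d$
$D{\left(5 \right)} \left(96 + \left(I{\left(O{\left(-5 \right)} \right)} + 9\right)\right) = \left(2 - 5\right) \left(96 + \left(\left(\left(-5\right)^{4}\right)^{2} + 9\right)\right) = \left(2 - 5\right) \left(96 + \left(625^{2} + 9\right)\right) = - 3 \left(96 + \left(390625 + 9\right)\right) = - 3 \left(96 + 390634\right) = \left(-3\right) 390730 = -1172190$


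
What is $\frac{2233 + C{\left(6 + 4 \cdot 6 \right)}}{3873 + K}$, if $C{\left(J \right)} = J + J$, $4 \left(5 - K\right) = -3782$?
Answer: $\frac{4586}{9647} \approx 0.47538$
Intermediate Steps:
$K = \frac{1901}{2}$ ($K = 5 - - \frac{1891}{2} = 5 + \frac{1891}{2} = \frac{1901}{2} \approx 950.5$)
$C{\left(J \right)} = 2 J$
$\frac{2233 + C{\left(6 + 4 \cdot 6 \right)}}{3873 + K} = \frac{2233 + 2 \left(6 + 4 \cdot 6\right)}{3873 + \frac{1901}{2}} = \frac{2233 + 2 \left(6 + 24\right)}{\frac{9647}{2}} = \left(2233 + 2 \cdot 30\right) \frac{2}{9647} = \left(2233 + 60\right) \frac{2}{9647} = 2293 \cdot \frac{2}{9647} = \frac{4586}{9647}$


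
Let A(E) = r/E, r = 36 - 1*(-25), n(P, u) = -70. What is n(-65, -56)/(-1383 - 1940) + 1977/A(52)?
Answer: 341621962/202703 ≈ 1685.3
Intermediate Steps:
r = 61 (r = 36 + 25 = 61)
A(E) = 61/E
n(-65, -56)/(-1383 - 1940) + 1977/A(52) = -70/(-1383 - 1940) + 1977/((61/52)) = -70/(-3323) + 1977/((61*(1/52))) = -70*(-1/3323) + 1977/(61/52) = 70/3323 + 1977*(52/61) = 70/3323 + 102804/61 = 341621962/202703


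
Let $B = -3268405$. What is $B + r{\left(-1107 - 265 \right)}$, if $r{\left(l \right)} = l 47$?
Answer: $-3332889$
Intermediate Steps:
$r{\left(l \right)} = 47 l$
$B + r{\left(-1107 - 265 \right)} = -3268405 + 47 \left(-1107 - 265\right) = -3268405 + 47 \left(-1372\right) = -3268405 - 64484 = -3332889$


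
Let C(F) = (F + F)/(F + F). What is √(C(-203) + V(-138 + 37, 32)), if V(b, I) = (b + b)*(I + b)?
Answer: √13939 ≈ 118.06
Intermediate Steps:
C(F) = 1 (C(F) = (2*F)/((2*F)) = (2*F)*(1/(2*F)) = 1)
V(b, I) = 2*b*(I + b) (V(b, I) = (2*b)*(I + b) = 2*b*(I + b))
√(C(-203) + V(-138 + 37, 32)) = √(1 + 2*(-138 + 37)*(32 + (-138 + 37))) = √(1 + 2*(-101)*(32 - 101)) = √(1 + 2*(-101)*(-69)) = √(1 + 13938) = √13939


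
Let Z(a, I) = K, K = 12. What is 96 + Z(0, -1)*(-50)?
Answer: -504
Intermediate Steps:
Z(a, I) = 12
96 + Z(0, -1)*(-50) = 96 + 12*(-50) = 96 - 600 = -504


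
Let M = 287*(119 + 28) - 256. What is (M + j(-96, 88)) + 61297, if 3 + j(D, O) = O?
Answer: 103315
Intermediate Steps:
j(D, O) = -3 + O
M = 41933 (M = 287*147 - 256 = 42189 - 256 = 41933)
(M + j(-96, 88)) + 61297 = (41933 + (-3 + 88)) + 61297 = (41933 + 85) + 61297 = 42018 + 61297 = 103315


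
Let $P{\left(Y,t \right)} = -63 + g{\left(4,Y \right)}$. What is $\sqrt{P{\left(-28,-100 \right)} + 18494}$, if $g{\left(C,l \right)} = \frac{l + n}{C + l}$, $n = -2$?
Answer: $\frac{\sqrt{73729}}{2} \approx 135.77$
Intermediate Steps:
$g{\left(C,l \right)} = \frac{-2 + l}{C + l}$ ($g{\left(C,l \right)} = \frac{l - 2}{C + l} = \frac{-2 + l}{C + l}$)
$P{\left(Y,t \right)} = -63 + \frac{-2 + Y}{4 + Y}$
$\sqrt{P{\left(-28,-100 \right)} + 18494} = \sqrt{\frac{2 \left(-127 - -868\right)}{4 - 28} + 18494} = \sqrt{\frac{2 \left(-127 + 868\right)}{-24} + 18494} = \sqrt{2 \left(- \frac{1}{24}\right) 741 + 18494} = \sqrt{- \frac{247}{4} + 18494} = \sqrt{\frac{73729}{4}} = \frac{\sqrt{73729}}{2}$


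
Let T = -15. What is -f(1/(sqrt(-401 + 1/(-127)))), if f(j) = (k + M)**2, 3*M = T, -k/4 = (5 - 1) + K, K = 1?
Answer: -625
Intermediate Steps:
k = -20 (k = -4*((5 - 1) + 1) = -4*(4 + 1) = -4*5 = -20)
M = -5 (M = (1/3)*(-15) = -5)
f(j) = 625 (f(j) = (-20 - 5)**2 = (-25)**2 = 625)
-f(1/(sqrt(-401 + 1/(-127)))) = -1*625 = -625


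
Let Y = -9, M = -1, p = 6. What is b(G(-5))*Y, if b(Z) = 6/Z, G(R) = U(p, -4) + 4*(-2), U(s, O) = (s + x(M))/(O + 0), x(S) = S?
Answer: 216/37 ≈ 5.8378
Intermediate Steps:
U(s, O) = (-1 + s)/O (U(s, O) = (s - 1)/(O + 0) = (-1 + s)/O)
G(R) = -37/4 (G(R) = (-1 + 6)/(-4) + 4*(-2) = -1/4*5 - 8 = -5/4 - 8 = -37/4)
b(G(-5))*Y = (6/(-37/4))*(-9) = (6*(-4/37))*(-9) = -24/37*(-9) = 216/37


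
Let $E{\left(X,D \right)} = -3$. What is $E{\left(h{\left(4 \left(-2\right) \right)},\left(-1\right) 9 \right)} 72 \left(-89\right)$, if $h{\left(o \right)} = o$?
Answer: $19224$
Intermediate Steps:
$E{\left(h{\left(4 \left(-2\right) \right)},\left(-1\right) 9 \right)} 72 \left(-89\right) = \left(-3\right) 72 \left(-89\right) = \left(-216\right) \left(-89\right) = 19224$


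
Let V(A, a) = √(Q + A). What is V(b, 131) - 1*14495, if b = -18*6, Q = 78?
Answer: -14495 + I*√30 ≈ -14495.0 + 5.4772*I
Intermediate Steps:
b = -108
V(A, a) = √(78 + A)
V(b, 131) - 1*14495 = √(78 - 108) - 1*14495 = √(-30) - 14495 = I*√30 - 14495 = -14495 + I*√30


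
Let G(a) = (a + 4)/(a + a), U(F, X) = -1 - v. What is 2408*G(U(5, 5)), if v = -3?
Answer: 3612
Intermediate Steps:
U(F, X) = 2 (U(F, X) = -1 - 1*(-3) = -1 + 3 = 2)
G(a) = (4 + a)/(2*a) (G(a) = (4 + a)/((2*a)) = (4 + a)*(1/(2*a)) = (4 + a)/(2*a))
2408*G(U(5, 5)) = 2408*((1/2)*(4 + 2)/2) = 2408*((1/2)*(1/2)*6) = 2408*(3/2) = 3612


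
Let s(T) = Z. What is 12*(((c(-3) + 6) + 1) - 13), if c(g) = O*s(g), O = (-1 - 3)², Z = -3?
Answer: -648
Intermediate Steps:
O = 16 (O = (-4)² = 16)
s(T) = -3
c(g) = -48 (c(g) = 16*(-3) = -48)
12*(((c(-3) + 6) + 1) - 13) = 12*(((-48 + 6) + 1) - 13) = 12*((-42 + 1) - 13) = 12*(-41 - 13) = 12*(-54) = -648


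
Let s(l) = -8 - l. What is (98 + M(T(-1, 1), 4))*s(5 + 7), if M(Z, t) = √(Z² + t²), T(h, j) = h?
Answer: -1960 - 20*√17 ≈ -2042.5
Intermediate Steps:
(98 + M(T(-1, 1), 4))*s(5 + 7) = (98 + √((-1)² + 4²))*(-8 - (5 + 7)) = (98 + √(1 + 16))*(-8 - 1*12) = (98 + √17)*(-8 - 12) = (98 + √17)*(-20) = -1960 - 20*√17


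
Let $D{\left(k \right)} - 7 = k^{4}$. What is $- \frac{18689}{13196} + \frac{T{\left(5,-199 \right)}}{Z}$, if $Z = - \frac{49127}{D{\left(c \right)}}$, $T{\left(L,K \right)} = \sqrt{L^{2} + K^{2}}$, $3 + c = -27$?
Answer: $- \frac{18689}{13196} - \frac{810007 \sqrt{39626}}{49127} \approx -3283.6$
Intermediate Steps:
$c = -30$ ($c = -3 - 27 = -30$)
$T{\left(L,K \right)} = \sqrt{K^{2} + L^{2}}$
$D{\left(k \right)} = 7 + k^{4}$
$Z = - \frac{49127}{810007}$ ($Z = - \frac{49127}{7 + \left(-30\right)^{4}} = - \frac{49127}{7 + 810000} = - \frac{49127}{810007} \approx -0.06065$)
$- \frac{18689}{13196} + \frac{T{\left(5,-199 \right)}}{Z} = - \frac{18689}{13196} + \frac{\sqrt{\left(-199\right)^{2} + 5^{2}}}{- \frac{49127}{810007}} = \left(-18689\right) \frac{1}{13196} + \sqrt{39601 + 25} \left(- \frac{810007}{49127}\right) = - \frac{18689}{13196} + \sqrt{39626} \left(- \frac{810007}{49127}\right) = - \frac{18689}{13196} - \frac{810007 \sqrt{39626}}{49127}$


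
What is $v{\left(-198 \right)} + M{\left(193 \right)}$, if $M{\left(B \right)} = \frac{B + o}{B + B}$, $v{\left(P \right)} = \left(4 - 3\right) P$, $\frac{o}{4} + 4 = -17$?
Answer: $- \frac{76319}{386} \approx -197.72$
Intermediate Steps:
$o = -84$ ($o = -16 + 4 \left(-17\right) = -16 - 68 = -84$)
$v{\left(P \right)} = P$ ($v{\left(P \right)} = 1 P = P$)
$M{\left(B \right)} = \frac{-84 + B}{2 B}$ ($M{\left(B \right)} = \frac{B - 84}{B + B} = \frac{-84 + B}{2 B}$)
$v{\left(-198 \right)} + M{\left(193 \right)} = -198 + \frac{-84 + 193}{2 \cdot 193} = -198 + \frac{1}{2} \cdot \frac{1}{193} \cdot 109 = -198 + \frac{109}{386} = - \frac{76319}{386}$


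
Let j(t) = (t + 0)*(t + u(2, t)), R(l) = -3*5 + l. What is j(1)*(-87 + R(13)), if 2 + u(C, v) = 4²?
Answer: -1335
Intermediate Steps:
u(C, v) = 14 (u(C, v) = -2 + 4² = -2 + 16 = 14)
R(l) = -15 + l
j(t) = t*(14 + t) (j(t) = (t + 0)*(t + 14) = t*(14 + t))
j(1)*(-87 + R(13)) = (1*(14 + 1))*(-87 + (-15 + 13)) = (1*15)*(-87 - 2) = 15*(-89) = -1335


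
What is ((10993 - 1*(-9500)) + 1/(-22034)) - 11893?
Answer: 189492399/22034 ≈ 8600.0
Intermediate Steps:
((10993 - 1*(-9500)) + 1/(-22034)) - 11893 = ((10993 + 9500) - 1/22034) - 11893 = (20493 - 1/22034) - 11893 = 451542761/22034 - 11893 = 189492399/22034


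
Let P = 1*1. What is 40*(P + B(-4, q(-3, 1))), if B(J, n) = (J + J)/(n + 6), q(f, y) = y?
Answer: -40/7 ≈ -5.7143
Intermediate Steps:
P = 1
B(J, n) = 2*J/(6 + n) (B(J, n) = (2*J)/(6 + n) = 2*J/(6 + n))
40*(P + B(-4, q(-3, 1))) = 40*(1 + 2*(-4)/(6 + 1)) = 40*(1 + 2*(-4)/7) = 40*(1 + 2*(-4)*(1/7)) = 40*(1 - 8/7) = 40*(-1/7) = -40/7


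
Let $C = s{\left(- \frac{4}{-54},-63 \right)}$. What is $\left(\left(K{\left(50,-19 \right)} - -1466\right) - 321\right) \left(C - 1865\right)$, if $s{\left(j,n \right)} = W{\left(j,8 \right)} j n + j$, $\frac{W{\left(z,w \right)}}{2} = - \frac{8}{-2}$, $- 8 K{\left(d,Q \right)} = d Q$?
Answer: $- \frac{86543285}{36} \approx -2.404 \cdot 10^{6}$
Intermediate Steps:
$K{\left(d,Q \right)} = - \frac{Q d}{8}$ ($K{\left(d,Q \right)} = - \frac{d Q}{8} = - \frac{Q d}{8}$)
$W{\left(z,w \right)} = 8$ ($W{\left(z,w \right)} = 2 \left(- \frac{8}{-2}\right) = 2 \left(\left(-8\right) \left(- \frac{1}{2}\right)\right) = 2 \cdot 4 = 8$)
$s{\left(j,n \right)} = j + 8 j n$ ($s{\left(j,n \right)} = 8 j n + j = j + 8 j n$)
$C = - \frac{1006}{27}$ ($C = - \frac{4}{-54} \left(1 + 8 \left(-63\right)\right) = \left(-4\right) \left(- \frac{1}{54}\right) \left(1 - 504\right) = \frac{2}{27} \left(-503\right) = - \frac{1006}{27} \approx -37.259$)
$\left(\left(K{\left(50,-19 \right)} - -1466\right) - 321\right) \left(C - 1865\right) = \left(\left(\left(- \frac{1}{8}\right) \left(-19\right) 50 - -1466\right) - 321\right) \left(- \frac{1006}{27} - 1865\right) = \left(\left(\frac{475}{4} + 1466\right) - 321\right) \left(- \frac{51361}{27}\right) = \left(\frac{6339}{4} - 321\right) \left(- \frac{51361}{27}\right) = \frac{5055}{4} \left(- \frac{51361}{27}\right) = - \frac{86543285}{36}$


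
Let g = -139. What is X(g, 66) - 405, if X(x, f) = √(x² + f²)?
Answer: -405 + √23677 ≈ -251.13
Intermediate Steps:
X(x, f) = √(f² + x²)
X(g, 66) - 405 = √(66² + (-139)²) - 405 = √(4356 + 19321) - 405 = √23677 - 405 = -405 + √23677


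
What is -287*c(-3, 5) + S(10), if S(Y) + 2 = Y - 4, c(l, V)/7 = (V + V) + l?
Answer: -14059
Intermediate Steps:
c(l, V) = 7*l + 14*V (c(l, V) = 7*((V + V) + l) = 7*(2*V + l) = 7*(l + 2*V) = 7*l + 14*V)
S(Y) = -6 + Y (S(Y) = -2 + (Y - 4) = -2 + (-4 + Y) = -6 + Y)
-287*c(-3, 5) + S(10) = -287*(7*(-3) + 14*5) + (-6 + 10) = -287*(-21 + 70) + 4 = -287*49 + 4 = -14063 + 4 = -14059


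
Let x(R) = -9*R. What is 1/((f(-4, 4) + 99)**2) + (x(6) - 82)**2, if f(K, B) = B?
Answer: 196224065/10609 ≈ 18496.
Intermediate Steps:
1/((f(-4, 4) + 99)**2) + (x(6) - 82)**2 = 1/((4 + 99)**2) + (-9*6 - 82)**2 = 1/(103**2) + (-54 - 82)**2 = 1/10609 + (-136)**2 = 1/10609 + 18496 = 196224065/10609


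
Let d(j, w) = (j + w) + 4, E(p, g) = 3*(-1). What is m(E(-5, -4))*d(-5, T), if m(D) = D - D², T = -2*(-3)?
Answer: -60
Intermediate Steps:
T = 6
E(p, g) = -3
d(j, w) = 4 + j + w
m(E(-5, -4))*d(-5, T) = (-3*(1 - 1*(-3)))*(4 - 5 + 6) = -3*(1 + 3)*5 = -3*4*5 = -12*5 = -60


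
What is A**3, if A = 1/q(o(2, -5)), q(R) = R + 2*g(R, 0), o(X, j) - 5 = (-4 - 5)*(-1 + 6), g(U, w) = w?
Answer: -1/64000 ≈ -1.5625e-5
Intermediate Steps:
o(X, j) = -40 (o(X, j) = 5 + (-4 - 5)*(-1 + 6) = 5 - 9*5 = 5 - 45 = -40)
q(R) = R (q(R) = R + 2*0 = R + 0 = R)
A = -1/40 (A = 1/(-40) = -1/40 ≈ -0.025000)
A**3 = (-1/40)**3 = -1/64000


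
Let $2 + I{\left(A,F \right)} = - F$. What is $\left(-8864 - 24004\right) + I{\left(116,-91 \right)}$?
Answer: $-32779$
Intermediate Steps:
$I{\left(A,F \right)} = -2 - F$
$\left(-8864 - 24004\right) + I{\left(116,-91 \right)} = \left(-8864 - 24004\right) - -89 = \left(-8864 - 24004\right) + \left(-2 + 91\right) = \left(-8864 - 24004\right) + 89 = -32868 + 89 = -32779$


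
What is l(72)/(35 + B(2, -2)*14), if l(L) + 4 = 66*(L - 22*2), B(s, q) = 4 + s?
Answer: 1844/119 ≈ 15.496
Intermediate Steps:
l(L) = -2908 + 66*L (l(L) = -4 + 66*(L - 22*2) = -4 + 66*(L - 44) = -4 + 66*(-44 + L) = -4 + (-2904 + 66*L) = -2908 + 66*L)
l(72)/(35 + B(2, -2)*14) = (-2908 + 66*72)/(35 + (4 + 2)*14) = (-2908 + 4752)/(35 + 6*14) = 1844/(35 + 84) = 1844/119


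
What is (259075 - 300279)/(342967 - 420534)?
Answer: 41204/77567 ≈ 0.53121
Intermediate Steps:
(259075 - 300279)/(342967 - 420534) = -41204/(-77567) = -41204*(-1/77567) = 41204/77567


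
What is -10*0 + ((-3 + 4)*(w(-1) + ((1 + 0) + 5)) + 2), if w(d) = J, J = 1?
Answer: 9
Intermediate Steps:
w(d) = 1
-10*0 + ((-3 + 4)*(w(-1) + ((1 + 0) + 5)) + 2) = -10*0 + ((-3 + 4)*(1 + ((1 + 0) + 5)) + 2) = 0 + (1*(1 + (1 + 5)) + 2) = 0 + (1*(1 + 6) + 2) = 0 + (1*7 + 2) = 0 + (7 + 2) = 0 + 9 = 9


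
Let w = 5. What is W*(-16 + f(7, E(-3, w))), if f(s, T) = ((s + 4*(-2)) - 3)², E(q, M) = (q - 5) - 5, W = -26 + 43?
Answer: 0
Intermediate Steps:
W = 17
E(q, M) = -10 + q (E(q, M) = (-5 + q) - 5 = -10 + q)
f(s, T) = (-11 + s)² (f(s, T) = ((s - 8) - 3)² = ((-8 + s) - 3)² = (-11 + s)²)
W*(-16 + f(7, E(-3, w))) = 17*(-16 + (-11 + 7)²) = 17*(-16 + (-4)²) = 17*(-16 + 16) = 17*0 = 0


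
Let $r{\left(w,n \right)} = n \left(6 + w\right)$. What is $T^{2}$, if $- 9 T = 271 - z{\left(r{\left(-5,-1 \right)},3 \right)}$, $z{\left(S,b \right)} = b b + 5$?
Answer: $\frac{66049}{81} \approx 815.42$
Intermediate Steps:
$z{\left(S,b \right)} = 5 + b^{2}$ ($z{\left(S,b \right)} = b^{2} + 5 = 5 + b^{2}$)
$T = - \frac{257}{9}$ ($T = - \frac{271 - \left(5 + 3^{2}\right)}{9} = - \frac{271 - \left(5 + 9\right)}{9} = - \frac{271 - 14}{9} = \left(- \frac{1}{9}\right) 257 = - \frac{257}{9} \approx -28.556$)
$T^{2} = \left(- \frac{257}{9}\right)^{2} = \frac{66049}{81}$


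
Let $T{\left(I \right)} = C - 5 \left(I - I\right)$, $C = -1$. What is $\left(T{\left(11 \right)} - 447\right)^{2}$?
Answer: $200704$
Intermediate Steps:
$T{\left(I \right)} = -1$ ($T{\left(I \right)} = -1 - 5 \left(I - I\right) = -1 - 0 = -1 + 0 = -1$)
$\left(T{\left(11 \right)} - 447\right)^{2} = \left(-1 - 447\right)^{2} = \left(-448\right)^{2} = 200704$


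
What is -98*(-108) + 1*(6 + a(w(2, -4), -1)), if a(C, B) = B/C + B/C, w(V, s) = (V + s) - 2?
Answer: 21181/2 ≈ 10591.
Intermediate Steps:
w(V, s) = -2 + V + s
a(C, B) = 2*B/C
-98*(-108) + 1*(6 + a(w(2, -4), -1)) = -98*(-108) + 1*(6 + 2*(-1)/(-2 + 2 - 4)) = 10584 + 1*(6 + 2*(-1)/(-4)) = 10584 + 1*(6 + 2*(-1)*(-¼)) = 10584 + 1*(6 + ½) = 10584 + 1*(13/2) = 10584 + 13/2 = 21181/2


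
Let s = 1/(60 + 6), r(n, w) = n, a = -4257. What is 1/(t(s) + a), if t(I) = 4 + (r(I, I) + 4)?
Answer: -66/280433 ≈ -0.00023535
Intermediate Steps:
s = 1/66 ≈ 0.015152
t(I) = 8 + I (t(I) = 4 + (I + 4) = 4 + (4 + I) = 8 + I)
1/(t(s) + a) = 1/((8 + 1/66) - 4257) = 1/(529/66 - 4257) = 1/(-280433/66) = -66/280433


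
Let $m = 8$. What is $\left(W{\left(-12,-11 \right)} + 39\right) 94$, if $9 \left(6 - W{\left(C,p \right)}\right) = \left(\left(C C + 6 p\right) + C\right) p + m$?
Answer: $\frac{105562}{9} \approx 11729.0$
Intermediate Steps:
$W{\left(C,p \right)} = \frac{46}{9} - \frac{p \left(C + C^{2} + 6 p\right)}{9}$ ($W{\left(C,p \right)} = 6 - \frac{\left(\left(C C + 6 p\right) + C\right) p + 8}{9} = 6 - \frac{\left(\left(C^{2} + 6 p\right) + C\right) p + 8}{9} = 6 - \frac{\left(C + C^{2} + 6 p\right) p + 8}{9} = 6 - \frac{p \left(C + C^{2} + 6 p\right) + 8}{9} = 6 - \frac{8 + p \left(C + C^{2} + 6 p\right)}{9} = 6 - \left(\frac{8}{9} + \frac{p \left(C + C^{2} + 6 p\right)}{9}\right) = \frac{46}{9} - \frac{p \left(C + C^{2} + 6 p\right)}{9}$)
$\left(W{\left(-12,-11 \right)} + 39\right) 94 = \left(\left(\frac{46}{9} - \frac{2 \left(-11\right)^{2}}{3} - \left(- \frac{4}{3}\right) \left(-11\right) - - \frac{11 \left(-12\right)^{2}}{9}\right) + 39\right) 94 = \left(\left(\frac{46}{9} - \frac{242}{3} - \frac{44}{3} - \left(- \frac{11}{9}\right) 144\right) + 39\right) 94 = \left(\left(\frac{46}{9} - \frac{242}{3} - \frac{44}{3} + 176\right) + 39\right) 94 = \left(\frac{772}{9} + 39\right) 94 = \frac{1123}{9} \cdot 94 = \frac{105562}{9}$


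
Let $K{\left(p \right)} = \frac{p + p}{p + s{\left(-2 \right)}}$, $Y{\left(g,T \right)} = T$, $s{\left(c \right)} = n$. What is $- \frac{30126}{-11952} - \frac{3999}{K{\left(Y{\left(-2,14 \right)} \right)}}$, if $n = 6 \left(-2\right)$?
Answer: $- \frac{3947857}{13944} \approx -283.12$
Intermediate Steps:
$n = -12$
$s{\left(c \right)} = -12$
$K{\left(p \right)} = \frac{2 p}{-12 + p}$ ($K{\left(p \right)} = \frac{p + p}{p - 12} = \frac{2 p}{-12 + p}$)
$- \frac{30126}{-11952} - \frac{3999}{K{\left(Y{\left(-2,14 \right)} \right)}} = - \frac{30126}{-11952} - \frac{3999}{2 \cdot 14 \frac{1}{-12 + 14}} = \left(-30126\right) \left(- \frac{1}{11952}\right) - \frac{3999}{2 \cdot 14 \cdot \frac{1}{2}} = \frac{5021}{1992} - \frac{3999}{2 \cdot 14 \cdot \frac{1}{2}} = \frac{5021}{1992} - \frac{3999}{14} = - \frac{3947857}{13944}$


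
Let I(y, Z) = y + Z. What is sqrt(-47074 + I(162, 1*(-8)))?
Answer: 2*I*sqrt(11730) ≈ 216.61*I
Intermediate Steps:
I(y, Z) = Z + y
sqrt(-47074 + I(162, 1*(-8))) = sqrt(-47074 + (1*(-8) + 162)) = sqrt(-47074 + (-8 + 162)) = sqrt(-47074 + 154) = sqrt(-46920) = 2*I*sqrt(11730)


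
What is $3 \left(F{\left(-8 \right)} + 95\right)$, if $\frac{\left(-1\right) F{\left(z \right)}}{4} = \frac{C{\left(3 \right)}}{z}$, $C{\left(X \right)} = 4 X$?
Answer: $303$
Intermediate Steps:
$F{\left(z \right)} = - \frac{48}{z}$ ($F{\left(z \right)} = - 4 \frac{4 \cdot 3}{z} = - 4 \frac{12}{z} = - \frac{48}{z}$)
$3 \left(F{\left(-8 \right)} + 95\right) = 3 \left(- \frac{48}{-8} + 95\right) = 3 \left(\left(-48\right) \left(- \frac{1}{8}\right) + 95\right) = 3 \left(6 + 95\right) = 3 \cdot 101 = 303$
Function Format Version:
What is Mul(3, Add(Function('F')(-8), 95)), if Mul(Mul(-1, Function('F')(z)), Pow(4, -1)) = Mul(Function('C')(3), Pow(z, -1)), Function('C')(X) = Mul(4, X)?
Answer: 303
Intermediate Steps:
Function('F')(z) = Mul(-48, Pow(z, -1)) (Function('F')(z) = Mul(-4, Mul(Mul(4, 3), Pow(z, -1))) = Mul(-4, Mul(12, Pow(z, -1))) = Mul(-48, Pow(z, -1)))
Mul(3, Add(Function('F')(-8), 95)) = Mul(3, Add(Mul(-48, Pow(-8, -1)), 95)) = Mul(3, Add(Mul(-48, Rational(-1, 8)), 95)) = Mul(3, Add(6, 95)) = Mul(3, 101) = 303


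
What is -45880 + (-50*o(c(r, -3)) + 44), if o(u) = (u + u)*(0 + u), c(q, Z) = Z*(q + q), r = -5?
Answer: -135836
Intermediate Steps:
c(q, Z) = 2*Z*q (c(q, Z) = Z*(2*q) = 2*Z*q)
o(u) = 2*u² (o(u) = (2*u)*u = 2*u²)
-45880 + (-50*o(c(r, -3)) + 44) = -45880 + (-100*(2*(-3)*(-5))² + 44) = -45880 + (-100*30² + 44) = -45880 + (-100*900 + 44) = -45880 + (-50*1800 + 44) = -45880 + (-90000 + 44) = -45880 - 89956 = -135836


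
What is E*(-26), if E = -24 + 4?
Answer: 520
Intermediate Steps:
E = -20
E*(-26) = -20*(-26) = 520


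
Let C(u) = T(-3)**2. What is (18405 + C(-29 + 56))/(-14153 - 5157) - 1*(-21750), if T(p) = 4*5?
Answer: 83994739/3862 ≈ 21749.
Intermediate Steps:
T(p) = 20
C(u) = 400 (C(u) = 20**2 = 400)
(18405 + C(-29 + 56))/(-14153 - 5157) - 1*(-21750) = (18405 + 400)/(-14153 - 5157) - 1*(-21750) = 18805/(-19310) + 21750 = 18805*(-1/19310) + 21750 = -3761/3862 + 21750 = 83994739/3862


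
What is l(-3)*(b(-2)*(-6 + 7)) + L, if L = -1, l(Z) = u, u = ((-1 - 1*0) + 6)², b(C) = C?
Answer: -51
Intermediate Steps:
u = 25 (u = ((-1 + 0) + 6)² = (-1 + 6)² = 5² = 25)
l(Z) = 25
l(-3)*(b(-2)*(-6 + 7)) + L = 25*(-2*(-6 + 7)) - 1 = 25*(-2*1) - 1 = 25*(-2) - 1 = -50 - 1 = -51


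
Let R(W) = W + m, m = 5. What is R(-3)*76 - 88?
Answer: 64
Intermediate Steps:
R(W) = 5 + W (R(W) = W + 5 = 5 + W)
R(-3)*76 - 88 = (5 - 3)*76 - 88 = 2*76 - 88 = 152 - 88 = 64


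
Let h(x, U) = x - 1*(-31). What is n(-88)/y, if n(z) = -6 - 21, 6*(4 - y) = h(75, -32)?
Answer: 81/41 ≈ 1.9756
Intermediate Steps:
h(x, U) = 31 + x (h(x, U) = x + 31 = 31 + x)
y = -41/3 (y = 4 - (31 + 75)/6 = 4 - ⅙*106 = 4 - 53/3 = -41/3 ≈ -13.667)
n(z) = -27
n(-88)/y = -27/(-41/3) = -27*(-3/41) = 81/41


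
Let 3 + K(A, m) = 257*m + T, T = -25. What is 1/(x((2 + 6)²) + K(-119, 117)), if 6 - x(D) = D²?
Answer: 1/25951 ≈ 3.8534e-5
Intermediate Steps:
K(A, m) = -28 + 257*m (K(A, m) = -3 + (257*m - 25) = -3 + (-25 + 257*m) = -28 + 257*m)
x(D) = 6 - D²
1/(x((2 + 6)²) + K(-119, 117)) = 1/((6 - ((2 + 6)²)²) + (-28 + 257*117)) = 1/((6 - (8²)²) + (-28 + 30069)) = 1/((6 - 1*64²) + 30041) = 1/((6 - 1*4096) + 30041) = 1/((6 - 4096) + 30041) = 1/(-4090 + 30041) = 1/25951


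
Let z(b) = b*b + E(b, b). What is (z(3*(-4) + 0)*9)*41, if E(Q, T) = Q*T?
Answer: 106272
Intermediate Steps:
z(b) = 2*b**2 (z(b) = b*b + b*b = b**2 + b**2 = 2*b**2)
(z(3*(-4) + 0)*9)*41 = ((2*(3*(-4) + 0)**2)*9)*41 = ((2*(-12 + 0)**2)*9)*41 = ((2*(-12)**2)*9)*41 = ((2*144)*9)*41 = (288*9)*41 = 2592*41 = 106272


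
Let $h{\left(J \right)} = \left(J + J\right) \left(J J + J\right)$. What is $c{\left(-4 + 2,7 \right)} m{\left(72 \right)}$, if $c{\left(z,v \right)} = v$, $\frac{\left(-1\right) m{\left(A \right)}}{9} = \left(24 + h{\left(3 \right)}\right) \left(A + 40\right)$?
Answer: $-677376$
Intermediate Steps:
$h{\left(J \right)} = 2 J \left(J + J^{2}\right)$ ($h{\left(J \right)} = 2 J \left(J^{2} + J\right) = 2 J \left(J + J^{2}\right)$)
$m{\left(A \right)} = -34560 - 864 A$ ($m{\left(A \right)} = - 9 \left(24 + 2 \cdot 3^{2} \left(1 + 3\right)\right) \left(A + 40\right) = - 9 \left(24 + 2 \cdot 9 \cdot 4\right) \left(40 + A\right) = - 9 \left(24 + 72\right) \left(40 + A\right) = - 9 \cdot 96 \left(40 + A\right) = - 9 \left(3840 + 96 A\right) = -34560 - 864 A$)
$c{\left(-4 + 2,7 \right)} m{\left(72 \right)} = 7 \left(-34560 - 62208\right) = 7 \left(-96768\right) = -677376$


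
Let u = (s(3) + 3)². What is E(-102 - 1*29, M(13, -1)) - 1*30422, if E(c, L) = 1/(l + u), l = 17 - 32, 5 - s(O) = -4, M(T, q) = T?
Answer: -3924437/129 ≈ -30422.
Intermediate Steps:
s(O) = 9 (s(O) = 5 - 1*(-4) = 5 + 4 = 9)
l = -15
u = 144 (u = (9 + 3)² = 12² = 144)
E(c, L) = 1/129 (E(c, L) = 1/(-15 + 144) = 1/129)
E(-102 - 1*29, M(13, -1)) - 1*30422 = 1/129 - 1*30422 = 1/129 - 30422 = -3924437/129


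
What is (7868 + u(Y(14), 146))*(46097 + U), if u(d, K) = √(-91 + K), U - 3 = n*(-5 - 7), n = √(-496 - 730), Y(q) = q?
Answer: 4*(7868 + √55)*(11525 - 3*I*√1226) ≈ 3.6306e+8 - 3.309e+6*I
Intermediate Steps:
n = I*√1226 (n = √(-1226) = I*√1226 ≈ 35.014*I)
U = 3 - 12*I*√1226 (U = 3 + (I*√1226)*(-5 - 7) = 3 + (I*√1226)*(-12) = 3 - 12*I*√1226 ≈ 3.0 - 420.17*I)
(7868 + u(Y(14), 146))*(46097 + U) = (7868 + √(-91 + 146))*(46097 + (3 - 12*I*√1226)) = (7868 + √55)*(46100 - 12*I*√1226)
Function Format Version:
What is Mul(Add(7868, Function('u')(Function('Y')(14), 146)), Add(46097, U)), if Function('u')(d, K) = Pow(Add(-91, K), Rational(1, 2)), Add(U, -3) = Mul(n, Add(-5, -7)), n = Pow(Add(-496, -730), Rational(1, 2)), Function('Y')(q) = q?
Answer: Mul(4, Add(7868, Pow(55, Rational(1, 2))), Add(11525, Mul(-3, I, Pow(1226, Rational(1, 2))))) ≈ Add(3.6306e+8, Mul(-3.3090e+6, I))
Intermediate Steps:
n = Mul(I, Pow(1226, Rational(1, 2))) (n = Pow(-1226, Rational(1, 2)) = Mul(I, Pow(1226, Rational(1, 2))) ≈ Mul(35.014, I))
U = Add(3, Mul(-12, I, Pow(1226, Rational(1, 2)))) (U = Add(3, Mul(Mul(I, Pow(1226, Rational(1, 2))), Add(-5, -7))) = Add(3, Mul(Mul(I, Pow(1226, Rational(1, 2))), -12)) = Add(3, Mul(-12, I, Pow(1226, Rational(1, 2)))) ≈ Add(3.0000, Mul(-420.17, I)))
Mul(Add(7868, Function('u')(Function('Y')(14), 146)), Add(46097, U)) = Mul(Add(7868, Pow(Add(-91, 146), Rational(1, 2))), Add(46097, Add(3, Mul(-12, I, Pow(1226, Rational(1, 2)))))) = Mul(Add(7868, Pow(55, Rational(1, 2))), Add(46100, Mul(-12, I, Pow(1226, Rational(1, 2)))))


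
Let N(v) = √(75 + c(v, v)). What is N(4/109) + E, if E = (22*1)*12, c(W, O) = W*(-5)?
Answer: 264 + √888895/109 ≈ 272.65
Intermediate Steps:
c(W, O) = -5*W
N(v) = √(75 - 5*v)
E = 264 (E = 22*12 = 264)
N(4/109) + E = √(75 - 20/109) + 264 = √(8155/109) + 264 = √888895/109 + 264 = 264 + √888895/109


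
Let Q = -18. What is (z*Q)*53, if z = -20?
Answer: 19080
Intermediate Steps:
(z*Q)*53 = -20*(-18)*53 = 360*53 = 19080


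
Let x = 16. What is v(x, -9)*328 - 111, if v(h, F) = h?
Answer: 5137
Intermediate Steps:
v(x, -9)*328 - 111 = 16*328 - 111 = 5248 - 111 = 5137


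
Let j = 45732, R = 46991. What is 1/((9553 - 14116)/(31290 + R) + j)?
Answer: 78281/3579942129 ≈ 2.1867e-5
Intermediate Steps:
1/((9553 - 14116)/(31290 + R) + j) = 1/((9553 - 14116)/(31290 + 46991) + 45732) = 1/(-4563/78281 + 45732) = 1/(3579942129/78281) = 78281/3579942129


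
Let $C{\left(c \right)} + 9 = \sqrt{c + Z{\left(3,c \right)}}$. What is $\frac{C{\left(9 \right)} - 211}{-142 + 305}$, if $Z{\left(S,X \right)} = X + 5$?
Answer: $- \frac{220}{163} + \frac{\sqrt{23}}{163} \approx -1.3203$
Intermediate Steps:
$Z{\left(S,X \right)} = 5 + X$
$C{\left(c \right)} = -9 + \sqrt{5 + 2 c}$ ($C{\left(c \right)} = -9 + \sqrt{c + \left(5 + c\right)} = -9 + \sqrt{5 + 2 c}$)
$\frac{C{\left(9 \right)} - 211}{-142 + 305} = \frac{\left(-9 + \sqrt{5 + 2 \cdot 9}\right) - 211}{-142 + 305} = \frac{\left(-9 + \sqrt{5 + 18}\right) - 211}{163} = \left(\left(-9 + \sqrt{23}\right) - 211\right) \frac{1}{163} = \left(-220 + \sqrt{23}\right) \frac{1}{163} = - \frac{220}{163} + \frac{\sqrt{23}}{163}$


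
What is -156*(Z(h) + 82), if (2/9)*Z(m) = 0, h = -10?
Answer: -12792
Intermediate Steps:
Z(m) = 0 (Z(m) = (9/2)*0 = 0)
-156*(Z(h) + 82) = -156*(0 + 82) = -156*82 = -12792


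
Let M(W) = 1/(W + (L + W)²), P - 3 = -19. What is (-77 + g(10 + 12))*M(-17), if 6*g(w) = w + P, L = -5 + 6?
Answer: -76/239 ≈ -0.31799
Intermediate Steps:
L = 1
P = -16 (P = 3 - 19 = -16)
M(W) = 1/(W + (1 + W)²)
g(w) = -8/3 + w/6 (g(w) = (w - 16)/6 = (-16 + w)/6 = -8/3 + w/6)
(-77 + g(10 + 12))*M(-17) = (-77 + (-8/3 + (10 + 12)/6))/(-17 + (1 - 17)²) = (-77 + (-8/3 + (⅙)*22))/(-17 + (-16)²) = (-77 + (-8/3 + 11/3))/(-17 + 256) = (-77 + 1)/239 = -76*1/239 = -76/239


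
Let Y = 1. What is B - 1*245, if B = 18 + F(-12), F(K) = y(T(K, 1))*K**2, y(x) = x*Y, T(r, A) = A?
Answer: -83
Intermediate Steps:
y(x) = x (y(x) = x*1 = x)
F(K) = K**2 (F(K) = 1*K**2 = K**2)
B = 162 (B = 18 + (-12)**2 = 18 + 144 = 162)
B - 1*245 = 162 - 1*245 = 162 - 245 = -83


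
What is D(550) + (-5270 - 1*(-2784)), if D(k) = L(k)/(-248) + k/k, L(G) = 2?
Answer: -308141/124 ≈ -2485.0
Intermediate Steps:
D(k) = 123/124 (D(k) = 2/(-248) + k/k = 2*(-1/248) + 1 = -1/124 + 1 = 123/124)
D(550) + (-5270 - 1*(-2784)) = 123/124 + (-5270 - 1*(-2784)) = 123/124 + (-5270 + 2784) = 123/124 - 2486 = -308141/124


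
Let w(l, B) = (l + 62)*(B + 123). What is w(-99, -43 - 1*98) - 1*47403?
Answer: -46737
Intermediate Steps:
w(l, B) = (62 + l)*(123 + B)
w(-99, -43 - 1*98) - 1*47403 = (7626 + 62*(-43 - 1*98) + 123*(-99) + (-43 - 1*98)*(-99)) - 1*47403 = (7626 + 62*(-43 - 98) - 12177 + (-43 - 98)*(-99)) - 47403 = (7626 + 62*(-141) - 12177 - 141*(-99)) - 47403 = (7626 - 8742 - 12177 + 13959) - 47403 = 666 - 47403 = -46737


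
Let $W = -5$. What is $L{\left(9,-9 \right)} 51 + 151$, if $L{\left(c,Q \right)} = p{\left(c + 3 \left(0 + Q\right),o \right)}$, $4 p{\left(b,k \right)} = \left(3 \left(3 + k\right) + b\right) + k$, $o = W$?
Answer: $- \frac{875}{4} \approx -218.75$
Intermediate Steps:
$o = -5$
$p{\left(b,k \right)} = \frac{9}{4} + k + \frac{b}{4}$ ($p{\left(b,k \right)} = \frac{\left(3 \left(3 + k\right) + b\right) + k}{4} = \frac{\left(\left(9 + 3 k\right) + b\right) + k}{4} = \frac{\left(9 + b + 3 k\right) + k}{4} = \frac{9 + b + 4 k}{4} = \frac{9}{4} + k + \frac{b}{4}$)
$L{\left(c,Q \right)} = - \frac{11}{4} + \frac{c}{4} + \frac{3 Q}{4}$ ($L{\left(c,Q \right)} = \frac{9}{4} - 5 + \frac{c + 3 \left(0 + Q\right)}{4} = \frac{9}{4} - 5 + \frac{c + 3 Q}{4} = \frac{9}{4} - 5 + \left(\frac{c}{4} + \frac{3 Q}{4}\right) = - \frac{11}{4} + \frac{c}{4} + \frac{3 Q}{4}$)
$L{\left(9,-9 \right)} 51 + 151 = \left(- \frac{11}{4} + \frac{1}{4} \cdot 9 + \frac{3}{4} \left(-9\right)\right) 51 + 151 = \left(- \frac{11}{4} + \frac{9}{4} - \frac{27}{4}\right) 51 + 151 = \left(- \frac{29}{4}\right) 51 + 151 = - \frac{1479}{4} + 151 = - \frac{875}{4}$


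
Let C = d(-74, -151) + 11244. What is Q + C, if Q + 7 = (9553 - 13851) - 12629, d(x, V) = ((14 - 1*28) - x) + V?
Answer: -5781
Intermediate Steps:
d(x, V) = -14 + V - x (d(x, V) = ((14 - 28) - x) + V = (-14 - x) + V = -14 + V - x)
Q = -16934 (Q = -7 + ((9553 - 13851) - 12629) = -7 + (-4298 - 12629) = -7 - 16927 = -16934)
C = 11153 (C = (-14 - 151 - 1*(-74)) + 11244 = (-14 - 151 + 74) + 11244 = -91 + 11244 = 11153)
Q + C = -16934 + 11153 = -5781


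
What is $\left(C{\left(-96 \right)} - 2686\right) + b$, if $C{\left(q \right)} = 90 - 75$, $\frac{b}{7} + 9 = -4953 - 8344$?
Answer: $-95813$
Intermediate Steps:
$b = -93142$ ($b = -63 + 7 \left(-4953 - 8344\right) = -63 + 7 \left(-13297\right) = -63 - 93079 = -93142$)
$C{\left(q \right)} = 15$
$\left(C{\left(-96 \right)} - 2686\right) + b = \left(15 - 2686\right) - 93142 = -2671 - 93142 = -95813$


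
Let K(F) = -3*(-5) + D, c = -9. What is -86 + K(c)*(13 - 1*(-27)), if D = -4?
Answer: 354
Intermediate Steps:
K(F) = 11 (K(F) = -3*(-5) - 4 = 15 - 4 = 11)
-86 + K(c)*(13 - 1*(-27)) = -86 + 11*(13 - 1*(-27)) = -86 + 11*(13 + 27) = -86 + 11*40 = -86 + 440 = 354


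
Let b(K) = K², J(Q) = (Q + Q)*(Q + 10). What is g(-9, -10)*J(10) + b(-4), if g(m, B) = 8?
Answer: 3216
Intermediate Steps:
J(Q) = 2*Q*(10 + Q) (J(Q) = (2*Q)*(10 + Q) = 2*Q*(10 + Q))
g(-9, -10)*J(10) + b(-4) = 8*(2*10*(10 + 10)) + (-4)² = 8*(2*10*20) + 16 = 8*400 + 16 = 3200 + 16 = 3216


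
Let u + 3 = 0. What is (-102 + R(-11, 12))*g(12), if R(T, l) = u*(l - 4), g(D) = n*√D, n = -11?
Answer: 2772*√3 ≈ 4801.2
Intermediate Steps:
u = -3 (u = -3 + 0 = -3)
g(D) = -11*√D
R(T, l) = 12 - 3*l (R(T, l) = -3*(l - 4) = -3*(-4 + l) = 12 - 3*l)
(-102 + R(-11, 12))*g(12) = (-102 + (12 - 3*12))*(-22*√3) = (-102 + (12 - 36))*(-22*√3) = (-102 - 24)*(-22*√3) = -(-2772)*√3 = 2772*√3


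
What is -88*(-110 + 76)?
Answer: 2992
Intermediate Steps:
-88*(-110 + 76) = -88*(-34) = 2992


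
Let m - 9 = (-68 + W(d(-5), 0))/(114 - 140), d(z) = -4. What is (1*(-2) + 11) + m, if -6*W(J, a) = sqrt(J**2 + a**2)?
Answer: 805/39 ≈ 20.641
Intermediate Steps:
W(J, a) = -sqrt(J**2 + a**2)/6
m = 454/39 (m = 9 + (-68 - sqrt((-4)**2 + 0**2)/6)/(114 - 140) = 9 + (-68 - sqrt(16 + 0)/6)/(-26) = 9 + (-68 - sqrt(16)/6)*(-1/26) = 9 + (-68 - 1/6*4)*(-1/26) = 9 + (-68 - 2/3)*(-1/26) = 9 - 206/3*(-1/26) = 9 + 103/39 = 454/39 ≈ 11.641)
(1*(-2) + 11) + m = (1*(-2) + 11) + 454/39 = (-2 + 11) + 454/39 = 9 + 454/39 = 805/39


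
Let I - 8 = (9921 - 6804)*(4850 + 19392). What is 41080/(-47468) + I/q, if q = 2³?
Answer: 448348996507/47468 ≈ 9.4453e+6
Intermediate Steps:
q = 8
I = 75562322 (I = 8 + (9921 - 6804)*(4850 + 19392) = 8 + 3117*24242 = 8 + 75562314 = 75562322)
41080/(-47468) + I/q = 41080/(-47468) + 75562322/8 = 41080*(-1/47468) + 75562322*(⅛) = -10270/11867 + 37781161/4 = 448348996507/47468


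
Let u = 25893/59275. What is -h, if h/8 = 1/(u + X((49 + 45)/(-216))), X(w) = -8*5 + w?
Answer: 51213600/256057481 ≈ 0.20001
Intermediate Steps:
X(w) = -40 + w
u = 25893/59275 (u = 25893*(1/59275) = 25893/59275 ≈ 0.43683)
h = -51213600/256057481 (h = 8/(25893/59275 + (-40 + (49 + 45)/(-216))) = 8/(25893/59275 + (-40 + 94*(-1/216))) = 8/(25893/59275 + (-40 - 47/108)) = 8/(25893/59275 - 4367/108) = 8/(-256057481/6401700) = 8*(-6401700/256057481) = -51213600/256057481 ≈ -0.20001)
-h = -1*(-51213600/256057481) = 51213600/256057481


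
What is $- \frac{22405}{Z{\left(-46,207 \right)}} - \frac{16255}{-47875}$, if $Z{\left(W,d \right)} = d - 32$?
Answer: $- \frac{8558358}{67025} \approx -127.69$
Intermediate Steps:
$Z{\left(W,d \right)} = -32 + d$
$- \frac{22405}{Z{\left(-46,207 \right)}} - \frac{16255}{-47875} = - \frac{22405}{-32 + 207} - \frac{16255}{-47875} = - \frac{22405}{175} - - \frac{3251}{9575} = \left(-22405\right) \frac{1}{175} + \frac{3251}{9575} = - \frac{4481}{35} + \frac{3251}{9575} = - \frac{8558358}{67025}$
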